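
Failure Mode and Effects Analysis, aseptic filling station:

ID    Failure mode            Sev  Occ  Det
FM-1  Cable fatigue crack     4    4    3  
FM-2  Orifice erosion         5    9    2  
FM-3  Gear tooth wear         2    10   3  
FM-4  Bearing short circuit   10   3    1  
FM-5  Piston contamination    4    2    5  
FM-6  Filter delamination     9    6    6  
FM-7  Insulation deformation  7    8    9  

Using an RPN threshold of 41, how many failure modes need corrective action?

5

RPN = Severity × Occurrence × Detection:
  FM-1: 4 × 4 × 3 = 48
  FM-2: 5 × 9 × 2 = 90
  FM-3: 2 × 10 × 3 = 60
  FM-4: 10 × 3 × 1 = 30
  FM-5: 4 × 2 × 5 = 40
  FM-6: 9 × 6 × 6 = 324
  FM-7: 7 × 8 × 9 = 504
Modes with RPN ≥ 41: FM-1 (48), FM-2 (90), FM-3 (60), FM-6 (324), FM-7 (504) → 5.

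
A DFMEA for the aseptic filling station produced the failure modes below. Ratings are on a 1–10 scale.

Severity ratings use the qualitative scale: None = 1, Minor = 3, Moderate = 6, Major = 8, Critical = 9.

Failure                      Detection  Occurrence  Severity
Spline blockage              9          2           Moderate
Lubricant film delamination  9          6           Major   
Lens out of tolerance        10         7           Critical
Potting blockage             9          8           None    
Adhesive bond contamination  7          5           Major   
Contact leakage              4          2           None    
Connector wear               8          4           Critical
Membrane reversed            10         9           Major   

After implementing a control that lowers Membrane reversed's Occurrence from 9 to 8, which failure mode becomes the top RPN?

Membrane reversed

RPN = Severity × Occurrence × Detection:
  Spline blockage: 6 × 2 × 9 = 108
  Lubricant film delamination: 8 × 6 × 9 = 432
  Lens out of tolerance: 9 × 7 × 10 = 630
  Potting blockage: 1 × 8 × 9 = 72
  Adhesive bond contamination: 8 × 5 × 7 = 280
  Contact leakage: 1 × 2 × 4 = 8
  Connector wear: 9 × 4 × 8 = 288
  Membrane reversed: 8 × 9 × 10 = 720
After action: Membrane reversed → 8 × 8 × 10 = 640.
Revised RPNs: Membrane reversed=640, Lens out of tolerance=630, Lubricant film delamination=432, Connector wear=288, Adhesive bond contamination=280, Spline blockage=108, Potting blockage=72, Contact leakage=8.
Highest is now Membrane reversed (640).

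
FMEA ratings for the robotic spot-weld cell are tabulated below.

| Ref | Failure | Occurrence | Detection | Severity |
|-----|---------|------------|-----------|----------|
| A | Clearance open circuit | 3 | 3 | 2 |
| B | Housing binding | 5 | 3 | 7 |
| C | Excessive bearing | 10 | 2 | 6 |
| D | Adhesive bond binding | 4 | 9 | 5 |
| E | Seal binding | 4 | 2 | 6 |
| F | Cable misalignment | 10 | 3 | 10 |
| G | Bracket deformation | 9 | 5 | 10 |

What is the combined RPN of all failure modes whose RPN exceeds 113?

1050

RPN = Severity × Occurrence × Detection:
  A: 2 × 3 × 3 = 18
  B: 7 × 5 × 3 = 105
  C: 6 × 10 × 2 = 120
  D: 5 × 4 × 9 = 180
  E: 6 × 4 × 2 = 48
  F: 10 × 10 × 3 = 300
  G: 10 × 9 × 5 = 450
RPN > 113: C (120), D (180), F (300), G (450).
Sum: 120 + 180 + 300 + 450 = 1050.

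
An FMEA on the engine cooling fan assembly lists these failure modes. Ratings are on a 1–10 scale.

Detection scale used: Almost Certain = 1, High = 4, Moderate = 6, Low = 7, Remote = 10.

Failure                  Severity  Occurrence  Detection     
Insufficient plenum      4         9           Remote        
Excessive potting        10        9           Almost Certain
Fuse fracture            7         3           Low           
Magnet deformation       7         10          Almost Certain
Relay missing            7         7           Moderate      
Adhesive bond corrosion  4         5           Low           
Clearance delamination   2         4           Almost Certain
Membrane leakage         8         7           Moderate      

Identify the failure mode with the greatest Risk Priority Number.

RPN = Severity × Occurrence × Detection:
  Insufficient plenum: 4 × 9 × 10 = 360
  Excessive potting: 10 × 9 × 1 = 90
  Fuse fracture: 7 × 3 × 7 = 147
  Magnet deformation: 7 × 10 × 1 = 70
  Relay missing: 7 × 7 × 6 = 294
  Adhesive bond corrosion: 4 × 5 × 7 = 140
  Clearance delamination: 2 × 4 × 1 = 8
  Membrane leakage: 8 × 7 × 6 = 336
Highest RPN is 360 → Insufficient plenum.

Insufficient plenum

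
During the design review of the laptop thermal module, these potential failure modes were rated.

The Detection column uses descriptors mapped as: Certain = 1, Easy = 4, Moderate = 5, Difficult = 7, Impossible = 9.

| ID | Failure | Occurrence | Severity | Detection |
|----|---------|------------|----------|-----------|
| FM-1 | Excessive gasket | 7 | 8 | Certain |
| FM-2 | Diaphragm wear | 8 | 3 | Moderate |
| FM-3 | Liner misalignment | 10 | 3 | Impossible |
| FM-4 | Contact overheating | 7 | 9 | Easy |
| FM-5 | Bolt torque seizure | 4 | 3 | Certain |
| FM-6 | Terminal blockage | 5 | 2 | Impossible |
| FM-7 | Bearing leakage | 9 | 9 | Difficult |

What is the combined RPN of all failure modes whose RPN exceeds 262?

837

RPN = Severity × Occurrence × Detection:
  FM-1: 8 × 7 × 1 = 56
  FM-2: 3 × 8 × 5 = 120
  FM-3: 3 × 10 × 9 = 270
  FM-4: 9 × 7 × 4 = 252
  FM-5: 3 × 4 × 1 = 12
  FM-6: 2 × 5 × 9 = 90
  FM-7: 9 × 9 × 7 = 567
RPN > 262: FM-3 (270), FM-7 (567).
Sum: 270 + 567 = 837.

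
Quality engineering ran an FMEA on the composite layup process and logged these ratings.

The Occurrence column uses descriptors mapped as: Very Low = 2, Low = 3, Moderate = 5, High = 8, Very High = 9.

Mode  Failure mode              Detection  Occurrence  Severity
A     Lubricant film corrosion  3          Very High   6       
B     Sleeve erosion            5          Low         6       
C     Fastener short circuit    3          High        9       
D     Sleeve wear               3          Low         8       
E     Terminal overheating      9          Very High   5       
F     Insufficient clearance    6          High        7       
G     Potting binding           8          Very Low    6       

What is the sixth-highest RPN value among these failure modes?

90

RPN = Severity × Occurrence × Detection:
  A: 6 × 9 × 3 = 162
  B: 6 × 3 × 5 = 90
  C: 9 × 8 × 3 = 216
  D: 8 × 3 × 3 = 72
  E: 5 × 9 × 9 = 405
  F: 7 × 8 × 6 = 336
  G: 6 × 2 × 8 = 96
Sorted descending: 405, 336, 216, 162, 96, 90, 72.
The sixth-highest RPN is 90 (B).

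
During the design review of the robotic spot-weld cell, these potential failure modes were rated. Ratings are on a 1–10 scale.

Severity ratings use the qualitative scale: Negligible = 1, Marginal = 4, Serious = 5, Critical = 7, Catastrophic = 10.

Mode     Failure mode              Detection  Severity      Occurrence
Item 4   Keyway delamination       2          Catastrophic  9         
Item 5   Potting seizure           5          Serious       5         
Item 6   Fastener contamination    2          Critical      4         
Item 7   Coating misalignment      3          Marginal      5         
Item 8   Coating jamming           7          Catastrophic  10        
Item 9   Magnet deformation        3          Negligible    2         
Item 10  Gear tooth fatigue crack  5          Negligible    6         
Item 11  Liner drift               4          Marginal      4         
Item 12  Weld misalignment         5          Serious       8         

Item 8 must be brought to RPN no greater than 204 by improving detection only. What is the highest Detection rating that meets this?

2

Item 8: S=10, O=10, D=7 → current RPN = 700.
Fixed product = 100. Need 100 × D ≤ 204, so D ≤ 204/100 = 2.04.
Maximum integer Detection rating = 2 (gives RPN 200; D=3 would give 300 > 204).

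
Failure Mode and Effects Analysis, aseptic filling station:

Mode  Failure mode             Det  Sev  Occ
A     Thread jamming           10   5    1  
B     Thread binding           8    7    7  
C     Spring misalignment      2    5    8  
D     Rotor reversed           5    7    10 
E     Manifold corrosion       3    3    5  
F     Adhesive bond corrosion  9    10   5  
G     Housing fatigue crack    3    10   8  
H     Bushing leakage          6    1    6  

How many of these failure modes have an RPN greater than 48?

6

RPN = Severity × Occurrence × Detection:
  A: 5 × 1 × 10 = 50
  B: 7 × 7 × 8 = 392
  C: 5 × 8 × 2 = 80
  D: 7 × 10 × 5 = 350
  E: 3 × 5 × 3 = 45
  F: 10 × 5 × 9 = 450
  G: 10 × 8 × 3 = 240
  H: 1 × 6 × 6 = 36
Modes with RPN > 48: A (50), B (392), C (80), D (350), F (450), G (240) → 6.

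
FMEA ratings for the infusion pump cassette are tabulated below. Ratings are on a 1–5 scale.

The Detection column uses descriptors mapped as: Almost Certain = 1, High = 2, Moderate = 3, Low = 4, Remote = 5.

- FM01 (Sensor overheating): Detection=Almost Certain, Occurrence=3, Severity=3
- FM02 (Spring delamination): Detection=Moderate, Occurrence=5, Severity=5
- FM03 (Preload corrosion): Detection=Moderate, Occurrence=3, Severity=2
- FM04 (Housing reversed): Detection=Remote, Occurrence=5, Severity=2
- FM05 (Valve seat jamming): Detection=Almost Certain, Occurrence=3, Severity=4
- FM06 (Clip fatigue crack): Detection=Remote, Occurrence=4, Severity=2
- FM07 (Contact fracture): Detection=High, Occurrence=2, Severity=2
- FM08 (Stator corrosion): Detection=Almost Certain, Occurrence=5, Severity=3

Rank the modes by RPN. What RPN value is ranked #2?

50

RPN = Severity × Occurrence × Detection:
  FM01: 3 × 3 × 1 = 9
  FM02: 5 × 5 × 3 = 75
  FM03: 2 × 3 × 3 = 18
  FM04: 2 × 5 × 5 = 50
  FM05: 4 × 3 × 1 = 12
  FM06: 2 × 4 × 5 = 40
  FM07: 2 × 2 × 2 = 8
  FM08: 3 × 5 × 1 = 15
Sorted descending: 75, 50, 40, 18, 15, 12, 9, 8.
The second-highest RPN is 50 (FM04).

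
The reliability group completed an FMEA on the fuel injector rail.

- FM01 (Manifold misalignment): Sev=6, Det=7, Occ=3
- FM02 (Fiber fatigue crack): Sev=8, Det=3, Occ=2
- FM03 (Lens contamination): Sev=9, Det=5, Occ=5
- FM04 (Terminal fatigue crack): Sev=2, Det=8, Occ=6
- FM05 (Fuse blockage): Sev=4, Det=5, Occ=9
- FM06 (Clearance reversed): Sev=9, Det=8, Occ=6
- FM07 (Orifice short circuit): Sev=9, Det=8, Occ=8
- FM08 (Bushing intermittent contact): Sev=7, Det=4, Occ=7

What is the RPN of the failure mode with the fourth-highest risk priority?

196

RPN = Severity × Occurrence × Detection:
  FM01: 6 × 3 × 7 = 126
  FM02: 8 × 2 × 3 = 48
  FM03: 9 × 5 × 5 = 225
  FM04: 2 × 6 × 8 = 96
  FM05: 4 × 9 × 5 = 180
  FM06: 9 × 6 × 8 = 432
  FM07: 9 × 8 × 8 = 576
  FM08: 7 × 7 × 4 = 196
Sorted descending: 576, 432, 225, 196, 180, 126, 96, 48.
The fourth-highest RPN is 196 (FM08).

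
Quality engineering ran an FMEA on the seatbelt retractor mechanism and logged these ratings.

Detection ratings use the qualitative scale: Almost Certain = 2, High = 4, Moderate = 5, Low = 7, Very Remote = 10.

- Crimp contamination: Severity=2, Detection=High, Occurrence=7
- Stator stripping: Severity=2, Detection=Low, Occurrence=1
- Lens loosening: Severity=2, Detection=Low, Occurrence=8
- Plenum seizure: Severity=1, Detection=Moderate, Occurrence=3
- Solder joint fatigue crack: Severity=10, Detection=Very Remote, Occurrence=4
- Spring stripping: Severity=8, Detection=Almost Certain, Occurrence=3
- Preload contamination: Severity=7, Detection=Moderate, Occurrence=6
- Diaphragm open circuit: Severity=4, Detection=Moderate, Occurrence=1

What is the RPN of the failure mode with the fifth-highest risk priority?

RPN = Severity × Occurrence × Detection:
  Crimp contamination: 2 × 7 × 4 = 56
  Stator stripping: 2 × 1 × 7 = 14
  Lens loosening: 2 × 8 × 7 = 112
  Plenum seizure: 1 × 3 × 5 = 15
  Solder joint fatigue crack: 10 × 4 × 10 = 400
  Spring stripping: 8 × 3 × 2 = 48
  Preload contamination: 7 × 6 × 5 = 210
  Diaphragm open circuit: 4 × 1 × 5 = 20
Sorted descending: 400, 210, 112, 56, 48, 20, 15, 14.
The fifth-highest RPN is 48 (Spring stripping).

48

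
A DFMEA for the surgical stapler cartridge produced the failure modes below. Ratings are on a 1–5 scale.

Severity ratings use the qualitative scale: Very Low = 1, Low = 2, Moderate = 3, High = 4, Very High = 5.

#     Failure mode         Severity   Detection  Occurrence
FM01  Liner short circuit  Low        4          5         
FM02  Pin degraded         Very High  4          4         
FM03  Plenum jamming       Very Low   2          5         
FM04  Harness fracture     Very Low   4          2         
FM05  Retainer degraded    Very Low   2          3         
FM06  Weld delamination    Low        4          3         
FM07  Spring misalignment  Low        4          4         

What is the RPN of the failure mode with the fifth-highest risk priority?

RPN = Severity × Occurrence × Detection:
  FM01: 2 × 5 × 4 = 40
  FM02: 5 × 4 × 4 = 80
  FM03: 1 × 5 × 2 = 10
  FM04: 1 × 2 × 4 = 8
  FM05: 1 × 3 × 2 = 6
  FM06: 2 × 3 × 4 = 24
  FM07: 2 × 4 × 4 = 32
Sorted descending: 80, 40, 32, 24, 10, 8, 6.
The fifth-highest RPN is 10 (FM03).

10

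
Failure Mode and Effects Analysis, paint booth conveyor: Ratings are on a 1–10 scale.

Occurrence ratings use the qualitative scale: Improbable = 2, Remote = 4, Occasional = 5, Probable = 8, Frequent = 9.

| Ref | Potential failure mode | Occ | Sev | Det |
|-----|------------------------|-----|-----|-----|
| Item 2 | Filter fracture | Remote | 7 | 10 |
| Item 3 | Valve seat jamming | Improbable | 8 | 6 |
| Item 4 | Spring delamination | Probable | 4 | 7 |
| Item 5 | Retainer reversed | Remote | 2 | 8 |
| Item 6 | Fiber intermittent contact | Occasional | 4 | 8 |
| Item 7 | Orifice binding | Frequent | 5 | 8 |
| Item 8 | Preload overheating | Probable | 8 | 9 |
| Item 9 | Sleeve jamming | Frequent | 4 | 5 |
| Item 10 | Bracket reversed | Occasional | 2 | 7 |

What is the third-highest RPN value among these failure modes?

RPN = Severity × Occurrence × Detection:
  Item 2: 7 × 4 × 10 = 280
  Item 3: 8 × 2 × 6 = 96
  Item 4: 4 × 8 × 7 = 224
  Item 5: 2 × 4 × 8 = 64
  Item 6: 4 × 5 × 8 = 160
  Item 7: 5 × 9 × 8 = 360
  Item 8: 8 × 8 × 9 = 576
  Item 9: 4 × 9 × 5 = 180
  Item 10: 2 × 5 × 7 = 70
Sorted descending: 576, 360, 280, 224, 180, 160, 96, 70, 64.
The third-highest RPN is 280 (Item 2).

280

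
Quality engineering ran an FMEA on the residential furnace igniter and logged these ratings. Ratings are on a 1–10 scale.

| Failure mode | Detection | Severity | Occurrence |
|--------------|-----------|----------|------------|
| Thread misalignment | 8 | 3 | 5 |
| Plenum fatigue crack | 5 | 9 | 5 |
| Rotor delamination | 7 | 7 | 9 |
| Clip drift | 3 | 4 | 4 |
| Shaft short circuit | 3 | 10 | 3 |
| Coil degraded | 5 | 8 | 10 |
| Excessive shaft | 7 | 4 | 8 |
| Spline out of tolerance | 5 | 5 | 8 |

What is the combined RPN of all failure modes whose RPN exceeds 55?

1700

RPN = Severity × Occurrence × Detection:
  Thread misalignment: 3 × 5 × 8 = 120
  Plenum fatigue crack: 9 × 5 × 5 = 225
  Rotor delamination: 7 × 9 × 7 = 441
  Clip drift: 4 × 4 × 3 = 48
  Shaft short circuit: 10 × 3 × 3 = 90
  Coil degraded: 8 × 10 × 5 = 400
  Excessive shaft: 4 × 8 × 7 = 224
  Spline out of tolerance: 5 × 8 × 5 = 200
RPN > 55: Thread misalignment (120), Plenum fatigue crack (225), Rotor delamination (441), Shaft short circuit (90), Coil degraded (400), Excessive shaft (224), Spline out of tolerance (200).
Sum: 120 + 225 + 441 + 90 + 400 + 224 + 200 = 1700.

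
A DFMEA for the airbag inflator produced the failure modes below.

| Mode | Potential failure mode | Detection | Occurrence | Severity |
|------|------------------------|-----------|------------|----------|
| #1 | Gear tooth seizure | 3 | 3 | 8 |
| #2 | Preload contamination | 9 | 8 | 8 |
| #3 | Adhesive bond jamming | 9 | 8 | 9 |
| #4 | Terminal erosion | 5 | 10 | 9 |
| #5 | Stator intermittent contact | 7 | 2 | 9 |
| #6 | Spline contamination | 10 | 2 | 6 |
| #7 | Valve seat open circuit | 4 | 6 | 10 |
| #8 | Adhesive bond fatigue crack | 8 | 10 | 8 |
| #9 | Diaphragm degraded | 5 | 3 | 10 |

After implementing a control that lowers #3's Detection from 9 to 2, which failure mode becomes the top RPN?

RPN = Severity × Occurrence × Detection:
  #1: 8 × 3 × 3 = 72
  #2: 8 × 8 × 9 = 576
  #3: 9 × 8 × 9 = 648
  #4: 9 × 10 × 5 = 450
  #5: 9 × 2 × 7 = 126
  #6: 6 × 2 × 10 = 120
  #7: 10 × 6 × 4 = 240
  #8: 8 × 10 × 8 = 640
  #9: 10 × 3 × 5 = 150
After action: #3 → 9 × 8 × 2 = 144.
Revised RPNs: #8=640, #2=576, #4=450, #7=240, #9=150, #3=144, #5=126, #6=120, #1=72.
Highest is now #8 (640).

#8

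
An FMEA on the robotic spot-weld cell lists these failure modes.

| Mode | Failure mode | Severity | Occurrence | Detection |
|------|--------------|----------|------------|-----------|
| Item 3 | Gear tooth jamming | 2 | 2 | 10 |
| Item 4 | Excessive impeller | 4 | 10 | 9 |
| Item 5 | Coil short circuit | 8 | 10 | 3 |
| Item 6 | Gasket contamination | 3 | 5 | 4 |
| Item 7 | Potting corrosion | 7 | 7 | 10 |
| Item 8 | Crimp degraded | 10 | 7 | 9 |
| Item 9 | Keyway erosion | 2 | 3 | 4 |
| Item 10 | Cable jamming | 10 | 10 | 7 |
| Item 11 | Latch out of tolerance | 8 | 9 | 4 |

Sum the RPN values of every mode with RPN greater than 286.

RPN = Severity × Occurrence × Detection:
  Item 3: 2 × 2 × 10 = 40
  Item 4: 4 × 10 × 9 = 360
  Item 5: 8 × 10 × 3 = 240
  Item 6: 3 × 5 × 4 = 60
  Item 7: 7 × 7 × 10 = 490
  Item 8: 10 × 7 × 9 = 630
  Item 9: 2 × 3 × 4 = 24
  Item 10: 10 × 10 × 7 = 700
  Item 11: 8 × 9 × 4 = 288
RPN > 286: Item 4 (360), Item 7 (490), Item 8 (630), Item 10 (700), Item 11 (288).
Sum: 360 + 490 + 630 + 700 + 288 = 2468.

2468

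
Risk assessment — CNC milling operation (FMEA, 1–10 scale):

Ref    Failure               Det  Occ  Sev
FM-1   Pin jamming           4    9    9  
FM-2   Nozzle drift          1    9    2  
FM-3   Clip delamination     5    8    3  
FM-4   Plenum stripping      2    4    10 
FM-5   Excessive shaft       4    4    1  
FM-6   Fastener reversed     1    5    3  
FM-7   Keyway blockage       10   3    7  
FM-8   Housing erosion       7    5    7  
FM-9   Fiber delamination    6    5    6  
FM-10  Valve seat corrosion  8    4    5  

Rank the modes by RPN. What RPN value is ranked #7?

80

RPN = Severity × Occurrence × Detection:
  FM-1: 9 × 9 × 4 = 324
  FM-2: 2 × 9 × 1 = 18
  FM-3: 3 × 8 × 5 = 120
  FM-4: 10 × 4 × 2 = 80
  FM-5: 1 × 4 × 4 = 16
  FM-6: 3 × 5 × 1 = 15
  FM-7: 7 × 3 × 10 = 210
  FM-8: 7 × 5 × 7 = 245
  FM-9: 6 × 5 × 6 = 180
  FM-10: 5 × 4 × 8 = 160
Sorted descending: 324, 245, 210, 180, 160, 120, 80, 18, 16, 15.
The seventh-highest RPN is 80 (FM-4).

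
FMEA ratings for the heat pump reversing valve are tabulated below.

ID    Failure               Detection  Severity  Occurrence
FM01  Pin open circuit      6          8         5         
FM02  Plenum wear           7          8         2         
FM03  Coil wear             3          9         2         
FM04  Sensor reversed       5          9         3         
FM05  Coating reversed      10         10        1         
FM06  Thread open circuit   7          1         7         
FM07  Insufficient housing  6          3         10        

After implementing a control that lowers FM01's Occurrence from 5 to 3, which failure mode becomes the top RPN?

FM07

RPN = Severity × Occurrence × Detection:
  FM01: 8 × 5 × 6 = 240
  FM02: 8 × 2 × 7 = 112
  FM03: 9 × 2 × 3 = 54
  FM04: 9 × 3 × 5 = 135
  FM05: 10 × 1 × 10 = 100
  FM06: 1 × 7 × 7 = 49
  FM07: 3 × 10 × 6 = 180
After action: FM01 → 8 × 3 × 6 = 144.
Revised RPNs: FM07=180, FM01=144, FM04=135, FM02=112, FM05=100, FM03=54, FM06=49.
Highest is now FM07 (180).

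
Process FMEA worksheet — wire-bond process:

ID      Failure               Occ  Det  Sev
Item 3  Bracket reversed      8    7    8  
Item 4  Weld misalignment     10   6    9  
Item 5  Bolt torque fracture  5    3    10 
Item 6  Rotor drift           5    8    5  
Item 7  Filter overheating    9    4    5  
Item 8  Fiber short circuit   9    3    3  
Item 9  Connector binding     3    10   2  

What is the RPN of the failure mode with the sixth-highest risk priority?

RPN = Severity × Occurrence × Detection:
  Item 3: 8 × 8 × 7 = 448
  Item 4: 9 × 10 × 6 = 540
  Item 5: 10 × 5 × 3 = 150
  Item 6: 5 × 5 × 8 = 200
  Item 7: 5 × 9 × 4 = 180
  Item 8: 3 × 9 × 3 = 81
  Item 9: 2 × 3 × 10 = 60
Sorted descending: 540, 448, 200, 180, 150, 81, 60.
The sixth-highest RPN is 81 (Item 8).

81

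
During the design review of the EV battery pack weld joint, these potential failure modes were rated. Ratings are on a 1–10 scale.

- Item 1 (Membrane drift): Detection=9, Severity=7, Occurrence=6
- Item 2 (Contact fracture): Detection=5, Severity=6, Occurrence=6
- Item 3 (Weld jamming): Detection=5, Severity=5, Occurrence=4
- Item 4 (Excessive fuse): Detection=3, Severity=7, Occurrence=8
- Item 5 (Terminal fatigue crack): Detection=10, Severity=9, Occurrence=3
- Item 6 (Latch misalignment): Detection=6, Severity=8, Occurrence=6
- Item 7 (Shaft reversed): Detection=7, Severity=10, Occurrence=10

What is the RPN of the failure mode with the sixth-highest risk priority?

RPN = Severity × Occurrence × Detection:
  Item 1: 7 × 6 × 9 = 378
  Item 2: 6 × 6 × 5 = 180
  Item 3: 5 × 4 × 5 = 100
  Item 4: 7 × 8 × 3 = 168
  Item 5: 9 × 3 × 10 = 270
  Item 6: 8 × 6 × 6 = 288
  Item 7: 10 × 10 × 7 = 700
Sorted descending: 700, 378, 288, 270, 180, 168, 100.
The sixth-highest RPN is 168 (Item 4).

168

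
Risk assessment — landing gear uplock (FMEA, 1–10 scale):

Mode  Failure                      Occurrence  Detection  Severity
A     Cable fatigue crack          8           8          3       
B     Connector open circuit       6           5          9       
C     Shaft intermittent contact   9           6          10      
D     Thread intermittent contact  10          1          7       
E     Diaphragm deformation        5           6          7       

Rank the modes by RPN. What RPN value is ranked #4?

RPN = Severity × Occurrence × Detection:
  A: 3 × 8 × 8 = 192
  B: 9 × 6 × 5 = 270
  C: 10 × 9 × 6 = 540
  D: 7 × 10 × 1 = 70
  E: 7 × 5 × 6 = 210
Sorted descending: 540, 270, 210, 192, 70.
The fourth-highest RPN is 192 (A).

192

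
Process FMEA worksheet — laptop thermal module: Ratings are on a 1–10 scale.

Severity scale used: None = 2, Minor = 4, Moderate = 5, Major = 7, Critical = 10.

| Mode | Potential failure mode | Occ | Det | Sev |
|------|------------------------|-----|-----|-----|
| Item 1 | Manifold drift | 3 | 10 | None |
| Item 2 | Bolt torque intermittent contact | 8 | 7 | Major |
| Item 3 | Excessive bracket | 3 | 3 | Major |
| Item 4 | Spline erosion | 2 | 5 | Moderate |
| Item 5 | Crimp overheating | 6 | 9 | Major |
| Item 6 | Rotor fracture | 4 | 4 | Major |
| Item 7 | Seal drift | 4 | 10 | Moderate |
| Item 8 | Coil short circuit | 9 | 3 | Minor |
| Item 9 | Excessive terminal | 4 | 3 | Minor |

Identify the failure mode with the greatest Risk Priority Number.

Item 2

RPN = Severity × Occurrence × Detection:
  Item 1: 2 × 3 × 10 = 60
  Item 2: 7 × 8 × 7 = 392
  Item 3: 7 × 3 × 3 = 63
  Item 4: 5 × 2 × 5 = 50
  Item 5: 7 × 6 × 9 = 378
  Item 6: 7 × 4 × 4 = 112
  Item 7: 5 × 4 × 10 = 200
  Item 8: 4 × 9 × 3 = 108
  Item 9: 4 × 4 × 3 = 48
Highest RPN is 392 → Item 2.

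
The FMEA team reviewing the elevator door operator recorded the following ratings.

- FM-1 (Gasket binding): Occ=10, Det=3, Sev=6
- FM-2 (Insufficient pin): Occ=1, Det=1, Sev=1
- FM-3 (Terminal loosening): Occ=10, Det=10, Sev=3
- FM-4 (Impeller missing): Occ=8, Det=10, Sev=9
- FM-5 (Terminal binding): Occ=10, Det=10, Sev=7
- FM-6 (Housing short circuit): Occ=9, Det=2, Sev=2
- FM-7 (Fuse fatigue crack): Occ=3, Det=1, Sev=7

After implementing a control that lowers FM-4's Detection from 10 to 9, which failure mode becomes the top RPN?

FM-5

RPN = Severity × Occurrence × Detection:
  FM-1: 6 × 10 × 3 = 180
  FM-2: 1 × 1 × 1 = 1
  FM-3: 3 × 10 × 10 = 300
  FM-4: 9 × 8 × 10 = 720
  FM-5: 7 × 10 × 10 = 700
  FM-6: 2 × 9 × 2 = 36
  FM-7: 7 × 3 × 1 = 21
After action: FM-4 → 9 × 8 × 9 = 648.
Revised RPNs: FM-5=700, FM-4=648, FM-3=300, FM-1=180, FM-6=36, FM-7=21, FM-2=1.
Highest is now FM-5 (700).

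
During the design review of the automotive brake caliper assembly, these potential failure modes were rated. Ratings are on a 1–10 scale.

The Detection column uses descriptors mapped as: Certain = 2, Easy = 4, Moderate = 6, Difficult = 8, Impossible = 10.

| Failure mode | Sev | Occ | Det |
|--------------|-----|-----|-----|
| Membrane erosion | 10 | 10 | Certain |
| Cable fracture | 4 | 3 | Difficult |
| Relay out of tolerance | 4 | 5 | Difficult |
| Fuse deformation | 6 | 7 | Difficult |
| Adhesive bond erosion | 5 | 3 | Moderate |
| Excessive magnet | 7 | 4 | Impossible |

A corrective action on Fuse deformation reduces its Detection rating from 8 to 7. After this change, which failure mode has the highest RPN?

Fuse deformation

RPN = Severity × Occurrence × Detection:
  Membrane erosion: 10 × 10 × 2 = 200
  Cable fracture: 4 × 3 × 8 = 96
  Relay out of tolerance: 4 × 5 × 8 = 160
  Fuse deformation: 6 × 7 × 8 = 336
  Adhesive bond erosion: 5 × 3 × 6 = 90
  Excessive magnet: 7 × 4 × 10 = 280
After action: Fuse deformation → 6 × 7 × 7 = 294.
Revised RPNs: Fuse deformation=294, Excessive magnet=280, Membrane erosion=200, Relay out of tolerance=160, Cable fracture=96, Adhesive bond erosion=90.
Highest is now Fuse deformation (294).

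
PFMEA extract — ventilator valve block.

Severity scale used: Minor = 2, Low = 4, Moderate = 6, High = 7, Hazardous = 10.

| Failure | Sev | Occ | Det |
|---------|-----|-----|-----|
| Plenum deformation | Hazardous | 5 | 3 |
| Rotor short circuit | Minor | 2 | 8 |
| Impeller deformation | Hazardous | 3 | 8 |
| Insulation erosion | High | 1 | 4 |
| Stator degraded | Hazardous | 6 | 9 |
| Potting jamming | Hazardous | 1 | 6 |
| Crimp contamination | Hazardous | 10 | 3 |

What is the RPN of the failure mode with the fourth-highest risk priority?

RPN = Severity × Occurrence × Detection:
  Plenum deformation: 10 × 5 × 3 = 150
  Rotor short circuit: 2 × 2 × 8 = 32
  Impeller deformation: 10 × 3 × 8 = 240
  Insulation erosion: 7 × 1 × 4 = 28
  Stator degraded: 10 × 6 × 9 = 540
  Potting jamming: 10 × 1 × 6 = 60
  Crimp contamination: 10 × 10 × 3 = 300
Sorted descending: 540, 300, 240, 150, 60, 32, 28.
The fourth-highest RPN is 150 (Plenum deformation).

150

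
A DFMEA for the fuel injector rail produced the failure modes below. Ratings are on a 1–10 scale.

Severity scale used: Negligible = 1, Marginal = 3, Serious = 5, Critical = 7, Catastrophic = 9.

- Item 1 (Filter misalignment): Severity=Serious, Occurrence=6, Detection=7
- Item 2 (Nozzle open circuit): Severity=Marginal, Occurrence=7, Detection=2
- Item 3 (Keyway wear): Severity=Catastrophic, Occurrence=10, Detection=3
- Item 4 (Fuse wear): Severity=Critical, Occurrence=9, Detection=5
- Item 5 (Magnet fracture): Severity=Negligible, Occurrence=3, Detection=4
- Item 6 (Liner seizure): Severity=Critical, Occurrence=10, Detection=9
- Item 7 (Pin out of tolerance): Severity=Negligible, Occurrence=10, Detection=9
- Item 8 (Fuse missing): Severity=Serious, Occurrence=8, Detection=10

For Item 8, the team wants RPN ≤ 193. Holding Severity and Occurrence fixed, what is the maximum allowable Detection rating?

4

Item 8: S=5, O=8, D=10 → current RPN = 400.
Fixed product = 40. Need 40 × D ≤ 193, so D ≤ 193/40 = 4.83.
Maximum integer Detection rating = 4 (gives RPN 160; D=5 would give 200 > 193).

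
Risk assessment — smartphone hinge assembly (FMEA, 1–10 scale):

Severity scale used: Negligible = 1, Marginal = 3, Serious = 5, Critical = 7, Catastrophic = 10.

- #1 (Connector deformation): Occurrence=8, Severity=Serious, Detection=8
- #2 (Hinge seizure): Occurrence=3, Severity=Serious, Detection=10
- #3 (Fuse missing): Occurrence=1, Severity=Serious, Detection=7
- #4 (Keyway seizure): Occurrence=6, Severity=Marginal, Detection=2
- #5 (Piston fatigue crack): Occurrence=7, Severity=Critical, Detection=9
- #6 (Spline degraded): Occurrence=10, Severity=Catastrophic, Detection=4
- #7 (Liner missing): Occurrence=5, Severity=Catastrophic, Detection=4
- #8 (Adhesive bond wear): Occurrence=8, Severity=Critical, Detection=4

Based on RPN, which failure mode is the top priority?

#5

RPN = Severity × Occurrence × Detection:
  #1: 5 × 8 × 8 = 320
  #2: 5 × 3 × 10 = 150
  #3: 5 × 1 × 7 = 35
  #4: 3 × 6 × 2 = 36
  #5: 7 × 7 × 9 = 441
  #6: 10 × 10 × 4 = 400
  #7: 10 × 5 × 4 = 200
  #8: 7 × 8 × 4 = 224
Highest RPN is 441 → #5.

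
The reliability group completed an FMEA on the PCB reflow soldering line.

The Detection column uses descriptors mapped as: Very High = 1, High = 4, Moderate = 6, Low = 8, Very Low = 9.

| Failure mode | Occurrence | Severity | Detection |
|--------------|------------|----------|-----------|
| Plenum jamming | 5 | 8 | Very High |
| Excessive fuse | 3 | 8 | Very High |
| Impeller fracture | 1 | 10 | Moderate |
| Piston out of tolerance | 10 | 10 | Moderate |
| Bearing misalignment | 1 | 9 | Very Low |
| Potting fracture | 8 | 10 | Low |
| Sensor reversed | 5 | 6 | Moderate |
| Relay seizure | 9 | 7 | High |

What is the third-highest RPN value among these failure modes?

252

RPN = Severity × Occurrence × Detection:
  Plenum jamming: 8 × 5 × 1 = 40
  Excessive fuse: 8 × 3 × 1 = 24
  Impeller fracture: 10 × 1 × 6 = 60
  Piston out of tolerance: 10 × 10 × 6 = 600
  Bearing misalignment: 9 × 1 × 9 = 81
  Potting fracture: 10 × 8 × 8 = 640
  Sensor reversed: 6 × 5 × 6 = 180
  Relay seizure: 7 × 9 × 4 = 252
Sorted descending: 640, 600, 252, 180, 81, 60, 40, 24.
The third-highest RPN is 252 (Relay seizure).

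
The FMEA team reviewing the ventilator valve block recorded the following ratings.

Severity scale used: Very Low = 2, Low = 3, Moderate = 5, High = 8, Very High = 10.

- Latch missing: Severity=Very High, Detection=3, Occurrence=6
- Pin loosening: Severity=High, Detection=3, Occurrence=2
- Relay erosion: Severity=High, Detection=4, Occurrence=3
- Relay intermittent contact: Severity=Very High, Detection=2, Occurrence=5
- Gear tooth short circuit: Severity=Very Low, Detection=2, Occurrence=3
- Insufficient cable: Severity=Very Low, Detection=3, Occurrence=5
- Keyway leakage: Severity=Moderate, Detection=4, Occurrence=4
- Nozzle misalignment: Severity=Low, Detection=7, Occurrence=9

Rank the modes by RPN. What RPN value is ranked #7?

30

RPN = Severity × Occurrence × Detection:
  Latch missing: 10 × 6 × 3 = 180
  Pin loosening: 8 × 2 × 3 = 48
  Relay erosion: 8 × 3 × 4 = 96
  Relay intermittent contact: 10 × 5 × 2 = 100
  Gear tooth short circuit: 2 × 3 × 2 = 12
  Insufficient cable: 2 × 5 × 3 = 30
  Keyway leakage: 5 × 4 × 4 = 80
  Nozzle misalignment: 3 × 9 × 7 = 189
Sorted descending: 189, 180, 100, 96, 80, 48, 30, 12.
The seventh-highest RPN is 30 (Insufficient cable).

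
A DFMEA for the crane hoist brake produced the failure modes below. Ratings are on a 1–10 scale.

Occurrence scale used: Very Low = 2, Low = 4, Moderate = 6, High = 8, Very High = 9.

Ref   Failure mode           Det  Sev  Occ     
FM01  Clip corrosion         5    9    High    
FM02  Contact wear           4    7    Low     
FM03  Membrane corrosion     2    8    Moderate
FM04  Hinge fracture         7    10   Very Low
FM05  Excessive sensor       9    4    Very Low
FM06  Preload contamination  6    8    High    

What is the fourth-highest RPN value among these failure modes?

RPN = Severity × Occurrence × Detection:
  FM01: 9 × 8 × 5 = 360
  FM02: 7 × 4 × 4 = 112
  FM03: 8 × 6 × 2 = 96
  FM04: 10 × 2 × 7 = 140
  FM05: 4 × 2 × 9 = 72
  FM06: 8 × 8 × 6 = 384
Sorted descending: 384, 360, 140, 112, 96, 72.
The fourth-highest RPN is 112 (FM02).

112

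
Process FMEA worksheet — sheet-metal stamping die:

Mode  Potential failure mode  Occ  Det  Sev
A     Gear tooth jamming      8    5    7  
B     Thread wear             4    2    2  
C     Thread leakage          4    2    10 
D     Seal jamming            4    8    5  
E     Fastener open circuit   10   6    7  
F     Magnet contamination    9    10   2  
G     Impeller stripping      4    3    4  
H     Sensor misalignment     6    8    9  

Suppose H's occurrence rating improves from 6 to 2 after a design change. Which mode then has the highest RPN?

RPN = Severity × Occurrence × Detection:
  A: 7 × 8 × 5 = 280
  B: 2 × 4 × 2 = 16
  C: 10 × 4 × 2 = 80
  D: 5 × 4 × 8 = 160
  E: 7 × 10 × 6 = 420
  F: 2 × 9 × 10 = 180
  G: 4 × 4 × 3 = 48
  H: 9 × 6 × 8 = 432
After action: H → 9 × 2 × 8 = 144.
Revised RPNs: E=420, A=280, F=180, D=160, H=144, C=80, G=48, B=16.
Highest is now E (420).

E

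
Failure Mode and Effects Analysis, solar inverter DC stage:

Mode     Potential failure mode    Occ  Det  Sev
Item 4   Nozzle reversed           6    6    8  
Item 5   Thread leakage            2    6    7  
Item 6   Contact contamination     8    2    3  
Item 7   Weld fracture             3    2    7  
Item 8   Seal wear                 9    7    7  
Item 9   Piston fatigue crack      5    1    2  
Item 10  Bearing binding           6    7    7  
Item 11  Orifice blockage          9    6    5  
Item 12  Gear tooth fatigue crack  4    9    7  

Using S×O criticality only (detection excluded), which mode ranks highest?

Criticality = Severity × Occurrence:
  Item 4: 8 × 6 = 48
  Item 5: 7 × 2 = 14
  Item 6: 3 × 8 = 24
  Item 7: 7 × 3 = 21
  Item 8: 7 × 9 = 63
  Item 9: 2 × 5 = 10
  Item 10: 7 × 6 = 42
  Item 11: 5 × 9 = 45
  Item 12: 7 × 4 = 28
Highest criticality is 63 → Item 8.

Item 8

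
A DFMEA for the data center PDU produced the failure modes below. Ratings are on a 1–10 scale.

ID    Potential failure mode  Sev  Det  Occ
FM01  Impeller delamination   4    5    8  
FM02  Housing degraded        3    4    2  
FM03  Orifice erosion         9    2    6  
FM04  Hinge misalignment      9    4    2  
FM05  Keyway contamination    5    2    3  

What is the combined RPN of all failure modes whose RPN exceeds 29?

RPN = Severity × Occurrence × Detection:
  FM01: 4 × 8 × 5 = 160
  FM02: 3 × 2 × 4 = 24
  FM03: 9 × 6 × 2 = 108
  FM04: 9 × 2 × 4 = 72
  FM05: 5 × 3 × 2 = 30
RPN > 29: FM01 (160), FM03 (108), FM04 (72), FM05 (30).
Sum: 160 + 108 + 72 + 30 = 370.

370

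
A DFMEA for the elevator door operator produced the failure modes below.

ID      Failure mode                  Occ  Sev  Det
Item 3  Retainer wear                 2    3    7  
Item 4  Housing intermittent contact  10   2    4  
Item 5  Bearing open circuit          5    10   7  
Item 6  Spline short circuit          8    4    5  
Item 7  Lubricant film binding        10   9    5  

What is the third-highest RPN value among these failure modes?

RPN = Severity × Occurrence × Detection:
  Item 3: 3 × 2 × 7 = 42
  Item 4: 2 × 10 × 4 = 80
  Item 5: 10 × 5 × 7 = 350
  Item 6: 4 × 8 × 5 = 160
  Item 7: 9 × 10 × 5 = 450
Sorted descending: 450, 350, 160, 80, 42.
The third-highest RPN is 160 (Item 6).

160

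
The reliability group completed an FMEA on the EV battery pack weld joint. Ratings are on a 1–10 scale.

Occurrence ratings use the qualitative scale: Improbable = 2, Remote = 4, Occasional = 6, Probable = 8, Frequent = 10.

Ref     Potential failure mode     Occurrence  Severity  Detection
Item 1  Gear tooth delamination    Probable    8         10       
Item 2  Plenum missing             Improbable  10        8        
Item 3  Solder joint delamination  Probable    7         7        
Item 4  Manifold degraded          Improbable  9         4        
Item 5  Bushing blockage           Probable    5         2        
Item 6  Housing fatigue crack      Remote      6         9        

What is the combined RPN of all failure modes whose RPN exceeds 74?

RPN = Severity × Occurrence × Detection:
  Item 1: 8 × 8 × 10 = 640
  Item 2: 10 × 2 × 8 = 160
  Item 3: 7 × 8 × 7 = 392
  Item 4: 9 × 2 × 4 = 72
  Item 5: 5 × 8 × 2 = 80
  Item 6: 6 × 4 × 9 = 216
RPN > 74: Item 1 (640), Item 2 (160), Item 3 (392), Item 5 (80), Item 6 (216).
Sum: 640 + 160 + 392 + 80 + 216 = 1488.

1488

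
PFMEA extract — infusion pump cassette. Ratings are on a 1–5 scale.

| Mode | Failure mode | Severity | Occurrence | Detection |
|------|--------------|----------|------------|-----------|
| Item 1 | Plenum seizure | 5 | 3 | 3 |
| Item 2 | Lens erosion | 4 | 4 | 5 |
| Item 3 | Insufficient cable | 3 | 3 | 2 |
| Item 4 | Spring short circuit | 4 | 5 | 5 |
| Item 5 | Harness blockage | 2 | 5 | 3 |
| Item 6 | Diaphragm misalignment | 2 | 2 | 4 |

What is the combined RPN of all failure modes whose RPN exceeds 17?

RPN = Severity × Occurrence × Detection:
  Item 1: 5 × 3 × 3 = 45
  Item 2: 4 × 4 × 5 = 80
  Item 3: 3 × 3 × 2 = 18
  Item 4: 4 × 5 × 5 = 100
  Item 5: 2 × 5 × 3 = 30
  Item 6: 2 × 2 × 4 = 16
RPN > 17: Item 1 (45), Item 2 (80), Item 3 (18), Item 4 (100), Item 5 (30).
Sum: 45 + 80 + 18 + 100 + 30 = 273.

273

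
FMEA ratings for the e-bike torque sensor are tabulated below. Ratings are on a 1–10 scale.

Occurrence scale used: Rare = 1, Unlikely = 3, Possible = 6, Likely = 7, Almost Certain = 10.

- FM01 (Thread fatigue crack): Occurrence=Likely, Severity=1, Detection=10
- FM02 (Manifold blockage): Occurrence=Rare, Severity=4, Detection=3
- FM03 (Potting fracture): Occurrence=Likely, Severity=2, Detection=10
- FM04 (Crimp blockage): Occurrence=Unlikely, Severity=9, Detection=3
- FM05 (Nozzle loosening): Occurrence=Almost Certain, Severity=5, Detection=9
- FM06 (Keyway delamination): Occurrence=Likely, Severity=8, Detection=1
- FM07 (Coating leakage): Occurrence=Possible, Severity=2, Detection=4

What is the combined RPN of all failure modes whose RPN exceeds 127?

590

RPN = Severity × Occurrence × Detection:
  FM01: 1 × 7 × 10 = 70
  FM02: 4 × 1 × 3 = 12
  FM03: 2 × 7 × 10 = 140
  FM04: 9 × 3 × 3 = 81
  FM05: 5 × 10 × 9 = 450
  FM06: 8 × 7 × 1 = 56
  FM07: 2 × 6 × 4 = 48
RPN > 127: FM03 (140), FM05 (450).
Sum: 140 + 450 = 590.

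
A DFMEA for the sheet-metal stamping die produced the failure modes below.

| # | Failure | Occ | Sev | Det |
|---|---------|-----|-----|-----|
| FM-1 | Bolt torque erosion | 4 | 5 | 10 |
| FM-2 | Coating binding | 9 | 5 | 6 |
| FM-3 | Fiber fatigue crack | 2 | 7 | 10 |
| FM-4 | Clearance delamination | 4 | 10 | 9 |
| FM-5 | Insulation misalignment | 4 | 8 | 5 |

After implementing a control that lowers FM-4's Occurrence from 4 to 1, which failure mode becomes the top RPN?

RPN = Severity × Occurrence × Detection:
  FM-1: 5 × 4 × 10 = 200
  FM-2: 5 × 9 × 6 = 270
  FM-3: 7 × 2 × 10 = 140
  FM-4: 10 × 4 × 9 = 360
  FM-5: 8 × 4 × 5 = 160
After action: FM-4 → 10 × 1 × 9 = 90.
Revised RPNs: FM-2=270, FM-1=200, FM-5=160, FM-3=140, FM-4=90.
Highest is now FM-2 (270).

FM-2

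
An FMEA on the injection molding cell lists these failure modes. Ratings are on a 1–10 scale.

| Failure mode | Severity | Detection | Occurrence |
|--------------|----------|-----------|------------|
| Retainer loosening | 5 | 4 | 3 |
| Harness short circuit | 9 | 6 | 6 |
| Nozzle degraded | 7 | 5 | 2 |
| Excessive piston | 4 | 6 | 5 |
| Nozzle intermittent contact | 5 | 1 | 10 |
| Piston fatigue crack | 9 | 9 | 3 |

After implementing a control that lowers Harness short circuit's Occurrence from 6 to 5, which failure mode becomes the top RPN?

RPN = Severity × Occurrence × Detection:
  Retainer loosening: 5 × 3 × 4 = 60
  Harness short circuit: 9 × 6 × 6 = 324
  Nozzle degraded: 7 × 2 × 5 = 70
  Excessive piston: 4 × 5 × 6 = 120
  Nozzle intermittent contact: 5 × 10 × 1 = 50
  Piston fatigue crack: 9 × 3 × 9 = 243
After action: Harness short circuit → 9 × 5 × 6 = 270.
Revised RPNs: Harness short circuit=270, Piston fatigue crack=243, Excessive piston=120, Nozzle degraded=70, Retainer loosening=60, Nozzle intermittent contact=50.
Highest is now Harness short circuit (270).

Harness short circuit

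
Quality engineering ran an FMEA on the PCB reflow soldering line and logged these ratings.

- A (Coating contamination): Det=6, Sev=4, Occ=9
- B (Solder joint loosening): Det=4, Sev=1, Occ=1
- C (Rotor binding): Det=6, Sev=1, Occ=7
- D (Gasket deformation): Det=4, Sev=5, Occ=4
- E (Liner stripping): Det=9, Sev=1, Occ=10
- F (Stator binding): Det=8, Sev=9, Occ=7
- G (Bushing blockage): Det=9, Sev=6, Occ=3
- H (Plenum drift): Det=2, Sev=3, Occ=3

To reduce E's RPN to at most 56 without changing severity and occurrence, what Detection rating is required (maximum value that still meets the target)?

E: S=1, O=10, D=9 → current RPN = 90.
Fixed product = 10. Need 10 × D ≤ 56, so D ≤ 56/10 = 5.60.
Maximum integer Detection rating = 5 (gives RPN 50; D=6 would give 60 > 56).

5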